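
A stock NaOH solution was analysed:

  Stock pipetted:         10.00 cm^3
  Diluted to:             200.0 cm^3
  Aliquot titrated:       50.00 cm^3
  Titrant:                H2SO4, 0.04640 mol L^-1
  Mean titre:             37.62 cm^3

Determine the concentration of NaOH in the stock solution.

1.396 mol/L

2 NaOH + H2SO4 → Na2SO4 + 2 H2O
n(H2SO4) = 0.03762 × 0.04640 = 1.746 × 10^-3 mol
From the 2:1 ratio, n(NaOH) in the aliquot = 2/1 × 1.746 × 10^-3 = 3.491 × 10^-3 mol
[NaOH]_dilute = 3.491 × 10^-3 / 0.05000 = 0.06982 mol/L
Dilution factor = 200.0 / 10.00 = 20.00
[NaOH]_stock = 0.06982 × 20.00 = 1.396 mol/L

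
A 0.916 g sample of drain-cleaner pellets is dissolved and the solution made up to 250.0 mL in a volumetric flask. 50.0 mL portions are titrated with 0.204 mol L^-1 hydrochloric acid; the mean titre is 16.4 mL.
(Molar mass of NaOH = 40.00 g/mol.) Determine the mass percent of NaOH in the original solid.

NaOH + HCl → NaCl + H2O
n(HCl) per titration = 0.0164 × 0.204 = 3.35 × 10^-3 mol
n(NaOH) in each aliquot = 3.35 × 10^-3 mol (1:1 ratio)
n(NaOH) in the whole flask = 3.35 × 10^-3 × 250.0/50.0 = 0.0167 mol
mass of NaOH = 0.0167 × 40.00 = 0.669 g
% NaOH = 0.669 / 0.916 × 100 = 73.0 %

73.0 %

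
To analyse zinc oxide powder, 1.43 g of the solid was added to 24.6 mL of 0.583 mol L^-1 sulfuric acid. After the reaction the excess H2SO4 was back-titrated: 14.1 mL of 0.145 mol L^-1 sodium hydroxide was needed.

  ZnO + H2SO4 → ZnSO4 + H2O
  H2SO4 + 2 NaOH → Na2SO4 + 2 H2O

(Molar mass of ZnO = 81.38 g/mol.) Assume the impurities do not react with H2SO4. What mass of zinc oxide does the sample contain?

n(H2SO4) added = 0.0246 × 0.583 = 0.0143 mol
n(NaOH) used in back-titration = 0.0141 × 0.145 = 2.04 × 10^-3 mol
From the 1:2 ratio, n(H2SO4) left over = 1/2 × 2.04 × 10^-3 = 1.02 × 10^-3 mol
n(H2SO4) consumed by analyte = 0.0143 − 1.02 × 10^-3 = 0.0133 mol
n(ZnO) = 0.0133 mol (1:1 ratio)
mass of ZnO = 0.0133 × 81.38 = 1.08 g

1.08 g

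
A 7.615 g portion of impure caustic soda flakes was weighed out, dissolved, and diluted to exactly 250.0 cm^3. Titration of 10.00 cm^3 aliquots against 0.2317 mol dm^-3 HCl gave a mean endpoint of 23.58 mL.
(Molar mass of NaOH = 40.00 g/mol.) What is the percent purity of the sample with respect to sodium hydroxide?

71.75 %

NaOH + HCl → NaCl + H2O
n(HCl) per titration = 0.02358 × 0.2317 = 5.463 × 10^-3 mol
n(NaOH) in each aliquot = 5.463 × 10^-3 mol (1:1 ratio)
n(NaOH) in the whole flask = 5.463 × 10^-3 × 250.0/10.00 = 0.1366 mol
mass of NaOH = 0.1366 × 40.00 = 5.463 g
% NaOH = 5.463 / 7.615 × 100 = 71.75 %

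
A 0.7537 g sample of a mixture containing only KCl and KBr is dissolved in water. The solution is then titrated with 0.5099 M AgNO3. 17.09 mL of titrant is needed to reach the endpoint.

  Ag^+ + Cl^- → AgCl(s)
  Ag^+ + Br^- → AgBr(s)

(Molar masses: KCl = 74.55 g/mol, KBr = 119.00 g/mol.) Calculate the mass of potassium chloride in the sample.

n(AgNO3) = 0.01709 × 0.5099 = 8.714 × 10^-3 mol
Let x = n(KCl), y = n(KBr).
Titrant: 1x + 1y = 8.714 × 10^-3;  mass: 74.55x + 119.00y = 0.7537
Solving, x = 6.373 × 10^-3 mol, y = 2.341 × 10^-3 mol
mass of KCl = 6.373 × 10^-3 × 74.55 = 0.4751 g

0.4751 g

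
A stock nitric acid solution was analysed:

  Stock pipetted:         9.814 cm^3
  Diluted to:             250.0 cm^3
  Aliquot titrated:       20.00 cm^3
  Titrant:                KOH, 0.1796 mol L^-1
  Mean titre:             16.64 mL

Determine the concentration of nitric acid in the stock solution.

3.806 mol/L

HNO3 + KOH → KNO3 + H2O
n(KOH) = 0.01664 × 0.1796 = 2.989 × 10^-3 mol
n(HNO3) in the aliquot = 2.989 × 10^-3 mol (1:1 ratio)
[HNO3]_dilute = 2.989 × 10^-3 / 0.02000 = 0.1494 mol/L
Dilution factor = 250.0 / 9.814 = 25.47
[HNO3]_stock = 0.1494 × 25.47 = 3.806 mol/L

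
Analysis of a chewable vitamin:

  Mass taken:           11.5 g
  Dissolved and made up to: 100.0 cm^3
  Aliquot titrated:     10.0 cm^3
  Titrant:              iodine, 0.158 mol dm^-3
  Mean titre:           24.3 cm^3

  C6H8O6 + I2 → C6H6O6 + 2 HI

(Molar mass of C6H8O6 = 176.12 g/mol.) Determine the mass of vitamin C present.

n(I2) per titration = 0.0243 × 0.158 = 3.84 × 10^-3 mol
n(C6H8O6) in each aliquot = 3.84 × 10^-3 mol (1:1 ratio)
n(C6H8O6) in the whole flask = 3.84 × 10^-3 × 100.0/10.0 = 0.0384 mol
mass of C6H8O6 = 0.0384 × 176.12 = 6.76 g

6.76 g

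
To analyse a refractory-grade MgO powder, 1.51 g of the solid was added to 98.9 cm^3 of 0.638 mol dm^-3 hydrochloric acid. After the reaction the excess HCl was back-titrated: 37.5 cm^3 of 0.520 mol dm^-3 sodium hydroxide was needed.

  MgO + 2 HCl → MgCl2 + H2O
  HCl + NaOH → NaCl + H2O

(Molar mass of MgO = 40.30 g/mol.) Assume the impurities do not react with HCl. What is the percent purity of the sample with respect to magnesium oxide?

58.2 %

n(HCl) added = 0.0989 × 0.638 = 0.0631 mol
n(NaOH) used in back-titration = 0.0375 × 0.520 = 0.0195 mol
n(HCl) left over = 0.0195 mol (1:1 ratio)
n(HCl) consumed by analyte = 0.0631 − 0.0195 = 0.0436 mol
From the 1:2 ratio, n(MgO) = 1/2 × 0.0436 = 0.0218 mol
mass of MgO = 0.0218 × 40.30 = 0.879 g
% MgO = 0.879 / 1.51 × 100 = 58.2 %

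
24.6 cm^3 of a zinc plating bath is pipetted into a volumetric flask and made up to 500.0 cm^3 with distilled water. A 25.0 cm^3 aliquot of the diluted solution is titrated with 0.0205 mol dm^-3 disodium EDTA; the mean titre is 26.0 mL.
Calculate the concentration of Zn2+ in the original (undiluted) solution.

0.433 mol/L

Zn^2+ + EDTA^4- → [Zn(EDTA)]^2-
n(EDTA) = 0.0260 × 0.0205 = 5.33 × 10^-4 mol
n(Zn2+) in the aliquot = 5.33 × 10^-4 mol (1:1 ratio)
[Zn2+]_dilute = 5.33 × 10^-4 / 0.0250 = 0.0213 mol/L
Dilution factor = 500.0 / 24.6 = 20.33
[Zn2+]_stock = 0.0213 × 20.33 = 0.433 mol/L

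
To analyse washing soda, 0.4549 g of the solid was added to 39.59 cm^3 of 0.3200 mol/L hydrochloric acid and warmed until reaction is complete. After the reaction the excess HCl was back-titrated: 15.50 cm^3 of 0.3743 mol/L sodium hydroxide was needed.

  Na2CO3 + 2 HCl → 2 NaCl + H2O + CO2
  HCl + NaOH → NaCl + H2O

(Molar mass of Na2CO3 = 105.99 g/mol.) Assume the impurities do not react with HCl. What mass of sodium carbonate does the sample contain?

n(HCl) added = 0.03959 × 0.3200 = 0.01267 mol
n(NaOH) used in back-titration = 0.01550 × 0.3743 = 5.802 × 10^-3 mol
n(HCl) left over = 5.802 × 10^-3 mol (1:1 ratio)
n(HCl) consumed by analyte = 0.01267 − 5.802 × 10^-3 = 6.867 × 10^-3 mol
From the 1:2 ratio, n(Na2CO3) = 1/2 × 6.867 × 10^-3 = 3.434 × 10^-3 mol
mass of Na2CO3 = 3.434 × 10^-3 × 105.99 = 0.3639 g

0.3639 g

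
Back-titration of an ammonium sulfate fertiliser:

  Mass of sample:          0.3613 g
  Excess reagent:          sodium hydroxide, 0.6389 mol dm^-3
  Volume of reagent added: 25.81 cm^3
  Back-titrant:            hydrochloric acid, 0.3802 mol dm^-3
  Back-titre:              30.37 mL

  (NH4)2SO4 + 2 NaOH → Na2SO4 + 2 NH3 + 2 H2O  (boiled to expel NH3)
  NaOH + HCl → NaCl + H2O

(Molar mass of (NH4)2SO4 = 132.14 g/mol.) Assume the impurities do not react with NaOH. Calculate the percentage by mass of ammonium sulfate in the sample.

n(NaOH) added = 0.02581 × 0.6389 = 0.01649 mol
n(HCl) used in back-titration = 0.03037 × 0.3802 = 0.01155 mol
n(NaOH) left over = 0.01155 mol (1:1 ratio)
n(NaOH) consumed by analyte = 0.01649 − 0.01155 = 4.943 × 10^-3 mol
From the 1:2 ratio, n((NH4)2SO4) = 1/2 × 4.943 × 10^-3 = 2.472 × 10^-3 mol
mass of (NH4)2SO4 = 2.472 × 10^-3 × 132.14 = 0.3266 g
% (NH4)2SO4 = 0.3266 / 0.3613 × 100 = 90.40 %

90.40 %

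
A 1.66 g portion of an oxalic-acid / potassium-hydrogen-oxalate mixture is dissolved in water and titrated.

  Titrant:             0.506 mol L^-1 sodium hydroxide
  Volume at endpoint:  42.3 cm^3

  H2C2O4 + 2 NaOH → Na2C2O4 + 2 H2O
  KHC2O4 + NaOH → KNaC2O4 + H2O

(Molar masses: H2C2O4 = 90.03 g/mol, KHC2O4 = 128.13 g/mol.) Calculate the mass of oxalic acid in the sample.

n(NaOH) = 0.0423 × 0.506 = 0.0214 mol
Let x = n(H2C2O4), y = n(KHC2O4).
Titrant: 2x + 1y = 0.0214;  mass: 90.03x + 128.13y = 1.66
Solving, x = 6.51 × 10^-3 mol, y = 8.38 × 10^-3 mol
mass of H2C2O4 = 6.51 × 10^-3 × 90.03 = 0.586 g

0.586 g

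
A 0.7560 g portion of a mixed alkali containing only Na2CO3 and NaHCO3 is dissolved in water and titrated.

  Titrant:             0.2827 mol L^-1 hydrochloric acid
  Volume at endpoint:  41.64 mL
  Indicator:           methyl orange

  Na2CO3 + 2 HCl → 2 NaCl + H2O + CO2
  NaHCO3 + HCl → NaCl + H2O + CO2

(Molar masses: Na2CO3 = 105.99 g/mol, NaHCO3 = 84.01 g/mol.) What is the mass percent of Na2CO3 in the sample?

52.65 %

n(HCl) = 0.04164 × 0.2827 = 0.01177 mol
Let x = n(Na2CO3), y = n(NaHCO3).
Titrant: 2x + 1y = 0.01177;  mass: 105.99x + 84.01y = 0.7560
Solving, x = 3.755 × 10^-3 mol, y = 4.261 × 10^-3 mol
mass of Na2CO3 = 3.755 × 10^-3 × 105.99 = 0.3980 g
% Na2CO3 = 0.3980 / 0.7560 × 100 = 52.65 %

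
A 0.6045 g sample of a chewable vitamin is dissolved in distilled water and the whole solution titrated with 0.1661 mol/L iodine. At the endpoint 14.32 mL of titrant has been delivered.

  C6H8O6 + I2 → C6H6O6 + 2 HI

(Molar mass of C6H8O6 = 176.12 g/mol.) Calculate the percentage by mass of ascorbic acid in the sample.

n(I2) = 0.01432 L × 0.1661 mol/L = 2.379 × 10^-3 mol
n(C6H8O6) = 2.379 × 10^-3 mol (1:1 ratio)
mass of C6H8O6 = 2.379 × 10^-3 × 176.12 g/mol = 0.4189 g
% C6H8O6 = 0.4189 / 0.6045 × 100 = 69.30 %

69.30 %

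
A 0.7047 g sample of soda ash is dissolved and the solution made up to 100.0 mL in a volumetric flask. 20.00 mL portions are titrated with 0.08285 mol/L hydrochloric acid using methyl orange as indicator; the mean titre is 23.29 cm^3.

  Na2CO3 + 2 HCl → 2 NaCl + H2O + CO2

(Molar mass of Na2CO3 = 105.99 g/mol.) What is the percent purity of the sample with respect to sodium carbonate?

72.55 %

n(HCl) per titration = 0.02329 × 0.08285 = 1.930 × 10^-3 mol
From the 1:2 ratio, n(Na2CO3) in each aliquot = 1/2 × 1.930 × 10^-3 = 9.648 × 10^-4 mol
n(Na2CO3) in the whole flask = 9.648 × 10^-4 × 100.0/20.00 = 4.824 × 10^-3 mol
mass of Na2CO3 = 4.824 × 10^-3 × 105.99 = 0.5113 g
% Na2CO3 = 0.5113 / 0.7047 × 100 = 72.55 %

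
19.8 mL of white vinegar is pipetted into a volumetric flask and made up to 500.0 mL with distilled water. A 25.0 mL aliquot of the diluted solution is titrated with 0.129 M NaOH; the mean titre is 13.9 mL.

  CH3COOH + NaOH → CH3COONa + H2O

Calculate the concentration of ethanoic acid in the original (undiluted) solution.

n(NaOH) = 0.0139 × 0.129 = 1.79 × 10^-3 mol
n(CH3COOH) in the aliquot = 1.79 × 10^-3 mol (1:1 ratio)
[CH3COOH]_dilute = 1.79 × 10^-3 / 0.0250 = 0.0717 mol/L
Dilution factor = 500.0 / 19.8 = 25.25
[CH3COOH]_stock = 0.0717 × 25.25 = 1.81 mol/L

1.81 M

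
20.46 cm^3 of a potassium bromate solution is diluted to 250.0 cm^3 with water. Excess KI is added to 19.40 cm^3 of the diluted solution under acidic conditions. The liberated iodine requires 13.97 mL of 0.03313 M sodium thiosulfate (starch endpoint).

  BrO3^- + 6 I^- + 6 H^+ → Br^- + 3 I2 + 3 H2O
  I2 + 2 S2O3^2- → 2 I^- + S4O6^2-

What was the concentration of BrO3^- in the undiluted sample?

0.04858 M

n(S2O3^2-) = 0.01397 × 0.03313 = 4.628 × 10^-4 mol
n(I2) = n(S2O3^2-)/2 = 2.314 × 10^-4 mol
From the 1:3 ratio, n(BrO3^-) in the aliquot = 1/3 × 2.314 × 10^-4 = 7.714 × 10^-5 mol
[BrO3^-]_dilute = 7.714 × 10^-5 / 0.01940 = 0.003976 mol/L
[BrO3^-]_original = 0.003976 × 250.0/20.46 = 0.04858 mol/L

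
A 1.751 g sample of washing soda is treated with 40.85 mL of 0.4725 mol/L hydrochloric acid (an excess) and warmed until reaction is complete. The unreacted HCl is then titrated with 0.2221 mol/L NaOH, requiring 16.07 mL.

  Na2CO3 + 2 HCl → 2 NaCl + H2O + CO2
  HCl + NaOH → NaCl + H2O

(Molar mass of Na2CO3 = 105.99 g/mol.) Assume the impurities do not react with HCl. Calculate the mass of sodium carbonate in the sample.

0.8337 g

n(HCl) added = 0.04085 × 0.4725 = 0.01930 mol
n(NaOH) used in back-titration = 0.01607 × 0.2221 = 3.569 × 10^-3 mol
n(HCl) left over = 3.569 × 10^-3 mol (1:1 ratio)
n(HCl) consumed by analyte = 0.01930 − 3.569 × 10^-3 = 0.01573 mol
From the 1:2 ratio, n(Na2CO3) = 1/2 × 0.01573 = 7.866 × 10^-3 mol
mass of Na2CO3 = 7.866 × 10^-3 × 105.99 = 0.8337 g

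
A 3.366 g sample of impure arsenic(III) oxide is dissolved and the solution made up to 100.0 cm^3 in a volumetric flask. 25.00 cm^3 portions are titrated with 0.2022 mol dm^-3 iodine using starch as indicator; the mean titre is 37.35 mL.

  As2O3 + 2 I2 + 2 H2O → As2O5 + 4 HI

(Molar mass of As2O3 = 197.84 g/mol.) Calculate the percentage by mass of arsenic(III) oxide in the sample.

88.78 %

n(I2) per titration = 0.03735 × 0.2022 = 7.552 × 10^-3 mol
From the 1:2 ratio, n(As2O3) in each aliquot = 1/2 × 7.552 × 10^-3 = 3.776 × 10^-3 mol
n(As2O3) in the whole flask = 3.776 × 10^-3 × 100.0/25.00 = 0.01510 mol
mass of As2O3 = 0.01510 × 197.84 = 2.988 g
% As2O3 = 2.988 / 3.366 × 100 = 88.78 %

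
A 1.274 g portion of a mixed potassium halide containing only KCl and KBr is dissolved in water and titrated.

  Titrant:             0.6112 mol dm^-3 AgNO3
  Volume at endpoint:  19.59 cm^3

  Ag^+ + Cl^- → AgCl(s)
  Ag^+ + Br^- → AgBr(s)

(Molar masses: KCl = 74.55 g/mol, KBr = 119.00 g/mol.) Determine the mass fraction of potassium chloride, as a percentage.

19.86 %

n(AgNO3) = 0.01959 × 0.6112 = 0.01197 mol
Let x = n(KCl), y = n(KBr).
Titrant: 1x + 1y = 0.01197;  mass: 74.55x + 119.00y = 1.274
Solving, x = 3.393 × 10^-3 mol, y = 8.580 × 10^-3 mol
mass of KCl = 3.393 × 10^-3 × 74.55 = 0.2530 g
% KCl = 0.2530 / 1.274 × 100 = 19.86 %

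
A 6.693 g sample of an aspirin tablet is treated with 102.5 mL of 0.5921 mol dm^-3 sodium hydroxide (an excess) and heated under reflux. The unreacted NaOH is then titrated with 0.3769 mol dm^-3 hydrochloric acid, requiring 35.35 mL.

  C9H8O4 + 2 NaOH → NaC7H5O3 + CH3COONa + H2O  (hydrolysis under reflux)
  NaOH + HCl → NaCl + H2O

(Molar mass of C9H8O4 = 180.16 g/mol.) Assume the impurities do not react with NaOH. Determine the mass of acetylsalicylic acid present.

n(NaOH) added = 0.1025 × 0.5921 = 0.06069 mol
n(HCl) used in back-titration = 0.03535 × 0.3769 = 0.01332 mol
n(NaOH) left over = 0.01332 mol (1:1 ratio)
n(NaOH) consumed by analyte = 0.06069 − 0.01332 = 0.04737 mol
From the 1:2 ratio, n(C9H8O4) = 1/2 × 0.04737 = 0.02368 mol
mass of C9H8O4 = 0.02368 × 180.16 = 4.267 g

4.267 g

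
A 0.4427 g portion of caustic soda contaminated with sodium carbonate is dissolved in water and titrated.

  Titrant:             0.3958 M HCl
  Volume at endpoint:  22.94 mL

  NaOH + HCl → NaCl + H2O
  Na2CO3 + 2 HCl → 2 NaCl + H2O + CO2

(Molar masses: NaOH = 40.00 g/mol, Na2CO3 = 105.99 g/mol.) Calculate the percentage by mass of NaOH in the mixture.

n(HCl) = 0.02294 × 0.3958 = 9.080 × 10^-3 mol
Let x = n(NaOH), y = n(Na2CO3).
Titrant: 1x + 2y = 9.080 × 10^-3;  mass: 40.00x + 105.99y = 0.4427
Solving, x = 2.961 × 10^-3 mol, y = 3.059 × 10^-3 mol
mass of NaOH = 2.961 × 10^-3 × 40.00 = 0.1184 g
% NaOH = 0.1184 / 0.4427 × 100 = 26.75 %

26.75 %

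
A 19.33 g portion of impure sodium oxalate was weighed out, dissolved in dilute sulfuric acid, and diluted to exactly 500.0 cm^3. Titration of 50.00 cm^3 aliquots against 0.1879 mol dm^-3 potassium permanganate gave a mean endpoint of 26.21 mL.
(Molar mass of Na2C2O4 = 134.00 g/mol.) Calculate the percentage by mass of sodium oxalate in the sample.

2 MnO4^- + 5 C2O4^2- + 16 H^+ → 2 Mn^2+ + 10 CO2 + 8 H2O
n(KMnO4) per titration = 0.02621 × 0.1879 = 4.925 × 10^-3 mol
From the 5:2 ratio, n(Na2C2O4) in each aliquot = 5/2 × 4.925 × 10^-3 = 0.01231 mol
n(Na2C2O4) in the whole flask = 0.01231 × 500.0/50.00 = 0.1231 mol
mass of Na2C2O4 = 0.1231 × 134.00 = 16.50 g
% Na2C2O4 = 16.50 / 19.33 × 100 = 85.35 %

85.35 %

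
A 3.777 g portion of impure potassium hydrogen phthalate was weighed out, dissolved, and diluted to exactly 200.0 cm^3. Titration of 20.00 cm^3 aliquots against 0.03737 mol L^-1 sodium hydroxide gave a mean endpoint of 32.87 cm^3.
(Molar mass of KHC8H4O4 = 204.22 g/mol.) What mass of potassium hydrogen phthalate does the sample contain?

KHC8H4O4 + NaOH → KNaC8H4O4 + H2O
n(NaOH) per titration = 0.03287 × 0.03737 = 1.228 × 10^-3 mol
n(KHC8H4O4) in each aliquot = 1.228 × 10^-3 mol (1:1 ratio)
n(KHC8H4O4) in the whole flask = 1.228 × 10^-3 × 200.0/20.00 = 0.01228 mol
mass of KHC8H4O4 = 0.01228 × 204.22 = 2.509 g

2.509 g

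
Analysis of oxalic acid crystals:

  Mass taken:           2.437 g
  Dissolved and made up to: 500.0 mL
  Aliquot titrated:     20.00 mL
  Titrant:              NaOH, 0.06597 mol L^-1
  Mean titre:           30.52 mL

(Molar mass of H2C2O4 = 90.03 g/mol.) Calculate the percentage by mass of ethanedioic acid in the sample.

92.98 %

H2C2O4 + 2 NaOH → Na2C2O4 + 2 H2O
n(NaOH) per titration = 0.03052 × 0.06597 = 2.013 × 10^-3 mol
From the 1:2 ratio, n(H2C2O4) in each aliquot = 1/2 × 2.013 × 10^-3 = 1.007 × 10^-3 mol
n(H2C2O4) in the whole flask = 1.007 × 10^-3 × 500.0/20.00 = 0.02517 mol
mass of H2C2O4 = 0.02517 × 90.03 = 2.266 g
% H2C2O4 = 2.266 / 2.437 × 100 = 92.98 %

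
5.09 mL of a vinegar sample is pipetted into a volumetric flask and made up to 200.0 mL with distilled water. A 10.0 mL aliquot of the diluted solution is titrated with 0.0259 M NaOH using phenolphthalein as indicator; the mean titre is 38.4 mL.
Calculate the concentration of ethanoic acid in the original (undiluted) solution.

3.91 M

CH3COOH + NaOH → CH3COONa + H2O
n(NaOH) = 0.0384 × 0.0259 = 9.95 × 10^-4 mol
n(CH3COOH) in the aliquot = 9.95 × 10^-4 mol (1:1 ratio)
[CH3COOH]_dilute = 9.95 × 10^-4 / 0.0100 = 0.0995 mol/L
Dilution factor = 200.0 / 5.09 = 39.29
[CH3COOH]_stock = 0.0995 × 39.29 = 3.91 mol/L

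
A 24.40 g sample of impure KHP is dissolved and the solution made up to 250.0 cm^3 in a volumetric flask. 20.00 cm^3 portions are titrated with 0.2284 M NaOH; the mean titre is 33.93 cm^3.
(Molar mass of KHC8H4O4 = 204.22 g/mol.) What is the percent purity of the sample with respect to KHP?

KHC8H4O4 + NaOH → KNaC8H4O4 + H2O
n(NaOH) per titration = 0.03393 × 0.2284 = 7.750 × 10^-3 mol
n(KHC8H4O4) in each aliquot = 7.750 × 10^-3 mol (1:1 ratio)
n(KHC8H4O4) in the whole flask = 7.750 × 10^-3 × 250.0/20.00 = 0.09687 mol
mass of KHC8H4O4 = 0.09687 × 204.22 = 19.78 g
% KHC8H4O4 = 19.78 / 24.40 × 100 = 81.08 %

81.08 %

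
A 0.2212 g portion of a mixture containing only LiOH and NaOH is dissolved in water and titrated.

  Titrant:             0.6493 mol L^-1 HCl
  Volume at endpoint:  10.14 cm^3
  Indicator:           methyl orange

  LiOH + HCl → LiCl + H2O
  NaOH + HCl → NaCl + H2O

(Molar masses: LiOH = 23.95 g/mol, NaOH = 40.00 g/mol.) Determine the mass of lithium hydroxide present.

n(HCl) = 0.01014 × 0.6493 = 6.584 × 10^-3 mol
Let x = n(LiOH), y = n(NaOH).
Titrant: 1x + 1y = 6.584 × 10^-3;  mass: 23.95x + 40.00y = 0.2212
Solving, x = 2.627 × 10^-3 mol, y = 3.957 × 10^-3 mol
mass of LiOH = 2.627 × 10^-3 × 23.95 = 0.06291 g

0.06291 g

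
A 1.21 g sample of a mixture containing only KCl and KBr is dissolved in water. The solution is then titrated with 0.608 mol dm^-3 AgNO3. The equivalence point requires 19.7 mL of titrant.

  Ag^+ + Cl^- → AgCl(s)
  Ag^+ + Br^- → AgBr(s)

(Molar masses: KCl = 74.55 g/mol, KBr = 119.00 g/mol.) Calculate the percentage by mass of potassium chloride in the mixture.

29.8 %

n(AgNO3) = 0.0197 × 0.608 = 0.0120 mol
Let x = n(KCl), y = n(KBr).
Titrant: 1x + 1y = 0.0120;  mass: 74.55x + 119.00y = 1.21
Solving, x = 4.84 × 10^-3 mol, y = 7.13 × 10^-3 mol
mass of KCl = 4.84 × 10^-3 × 74.55 = 0.361 g
% KCl = 0.361 / 1.21 × 100 = 29.8 %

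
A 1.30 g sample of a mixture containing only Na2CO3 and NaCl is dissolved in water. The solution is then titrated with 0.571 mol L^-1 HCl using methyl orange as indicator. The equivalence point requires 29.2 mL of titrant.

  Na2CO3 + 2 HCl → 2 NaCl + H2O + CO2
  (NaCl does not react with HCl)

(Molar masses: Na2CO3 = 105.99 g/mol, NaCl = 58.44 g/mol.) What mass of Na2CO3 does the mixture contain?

n(HCl) = 0.0292 × 0.571 = 0.0167 mol
Let x = n(Na2CO3), y = n(NaCl).
Titrant: 2x = 0.0167;  mass: 105.99x + 58.44y = 1.30
Solving, x = 8.34 × 10^-3 mol, y = 7.13 × 10^-3 mol
mass of Na2CO3 = 8.34 × 10^-3 × 105.99 = 0.884 g

0.884 g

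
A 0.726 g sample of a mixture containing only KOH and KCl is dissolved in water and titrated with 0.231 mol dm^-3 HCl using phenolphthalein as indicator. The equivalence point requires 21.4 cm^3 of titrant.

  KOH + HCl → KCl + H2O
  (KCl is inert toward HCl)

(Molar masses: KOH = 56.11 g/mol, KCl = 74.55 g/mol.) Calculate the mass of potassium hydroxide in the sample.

n(HCl) = 0.0214 × 0.231 = 4.94 × 10^-3 mol
Let x = n(KOH), y = n(KCl).
Titrant: 1x = 4.94 × 10^-3;  mass: 56.11x + 74.55y = 0.726
Solving, x = 4.94 × 10^-3 mol, y = 6.02 × 10^-3 mol
mass of KOH = 4.94 × 10^-3 × 56.11 = 0.277 g

0.277 g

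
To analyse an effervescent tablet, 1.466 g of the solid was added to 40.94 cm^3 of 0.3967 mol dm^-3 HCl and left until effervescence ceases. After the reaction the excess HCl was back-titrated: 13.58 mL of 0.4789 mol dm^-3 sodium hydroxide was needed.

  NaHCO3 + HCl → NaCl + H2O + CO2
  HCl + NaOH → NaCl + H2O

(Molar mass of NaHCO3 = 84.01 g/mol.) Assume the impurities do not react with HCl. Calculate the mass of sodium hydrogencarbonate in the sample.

0.8180 g

n(HCl) added = 0.04094 × 0.3967 = 0.01624 mol
n(NaOH) used in back-titration = 0.01358 × 0.4789 = 6.503 × 10^-3 mol
n(HCl) left over = 6.503 × 10^-3 mol (1:1 ratio)
n(HCl) consumed by analyte = 0.01624 − 6.503 × 10^-3 = 9.737 × 10^-3 mol
n(NaHCO3) = 9.737 × 10^-3 mol (1:1 ratio)
mass of NaHCO3 = 9.737 × 10^-3 × 84.01 = 0.8180 g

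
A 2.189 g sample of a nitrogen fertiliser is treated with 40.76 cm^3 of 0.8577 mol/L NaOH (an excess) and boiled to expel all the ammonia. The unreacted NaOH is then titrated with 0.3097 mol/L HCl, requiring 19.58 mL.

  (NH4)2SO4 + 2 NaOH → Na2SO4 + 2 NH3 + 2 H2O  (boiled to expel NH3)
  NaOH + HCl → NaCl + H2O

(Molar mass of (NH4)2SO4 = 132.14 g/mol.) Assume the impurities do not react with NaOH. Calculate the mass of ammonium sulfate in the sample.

1.909 g

n(NaOH) added = 0.04076 × 0.8577 = 0.03496 mol
n(HCl) used in back-titration = 0.01958 × 0.3097 = 6.064 × 10^-3 mol
n(NaOH) left over = 6.064 × 10^-3 mol (1:1 ratio)
n(NaOH) consumed by analyte = 0.03496 − 6.064 × 10^-3 = 0.02890 mol
From the 1:2 ratio, n((NH4)2SO4) = 1/2 × 0.02890 = 0.01445 mol
mass of (NH4)2SO4 = 0.01445 × 132.14 = 1.909 g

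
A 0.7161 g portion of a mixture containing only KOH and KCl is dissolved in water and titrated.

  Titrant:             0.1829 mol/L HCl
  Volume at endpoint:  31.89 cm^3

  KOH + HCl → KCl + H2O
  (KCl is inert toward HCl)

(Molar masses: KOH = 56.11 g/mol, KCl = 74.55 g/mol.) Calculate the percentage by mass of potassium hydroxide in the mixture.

45.70 %

n(HCl) = 0.03189 × 0.1829 = 5.833 × 10^-3 mol
Let x = n(KOH), y = n(KCl).
Titrant: 1x = 5.833 × 10^-3;  mass: 56.11x + 74.55y = 0.7161
Solving, x = 5.833 × 10^-3 mol, y = 5.216 × 10^-3 mol
mass of KOH = 5.833 × 10^-3 × 56.11 = 0.3273 g
% KOH = 0.3273 / 0.7161 × 100 = 45.70 %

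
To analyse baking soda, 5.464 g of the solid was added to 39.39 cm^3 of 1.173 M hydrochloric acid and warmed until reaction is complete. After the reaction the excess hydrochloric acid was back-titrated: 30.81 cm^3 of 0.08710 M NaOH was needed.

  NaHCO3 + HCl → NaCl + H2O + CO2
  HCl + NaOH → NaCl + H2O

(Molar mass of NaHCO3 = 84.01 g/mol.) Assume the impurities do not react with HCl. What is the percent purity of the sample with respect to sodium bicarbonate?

66.91 %

n(HCl) added = 0.03939 × 1.173 = 0.04620 mol
n(NaOH) used in back-titration = 0.03081 × 0.08710 = 2.684 × 10^-3 mol
n(HCl) left over = 2.684 × 10^-3 mol (1:1 ratio)
n(HCl) consumed by analyte = 0.04620 − 2.684 × 10^-3 = 0.04352 mol
n(NaHCO3) = 0.04352 mol (1:1 ratio)
mass of NaHCO3 = 0.04352 × 84.01 = 3.656 g
% NaHCO3 = 3.656 / 5.464 × 100 = 66.91 %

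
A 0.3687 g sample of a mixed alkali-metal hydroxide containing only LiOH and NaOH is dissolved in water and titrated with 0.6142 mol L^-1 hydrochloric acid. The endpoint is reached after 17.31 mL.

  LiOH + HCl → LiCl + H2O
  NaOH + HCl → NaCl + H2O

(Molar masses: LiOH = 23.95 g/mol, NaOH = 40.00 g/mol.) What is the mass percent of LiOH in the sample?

n(HCl) = 0.01731 × 0.6142 = 0.01063 mol
Let x = n(LiOH), y = n(NaOH).
Titrant: 1x + 1y = 0.01063;  mass: 23.95x + 40.00y = 0.3687
Solving, x = 3.525 × 10^-3 mol, y = 7.107 × 10^-3 mol
mass of LiOH = 3.525 × 10^-3 × 23.95 = 0.08442 g
% LiOH = 0.08442 / 0.3687 × 100 = 22.90 %

22.90 %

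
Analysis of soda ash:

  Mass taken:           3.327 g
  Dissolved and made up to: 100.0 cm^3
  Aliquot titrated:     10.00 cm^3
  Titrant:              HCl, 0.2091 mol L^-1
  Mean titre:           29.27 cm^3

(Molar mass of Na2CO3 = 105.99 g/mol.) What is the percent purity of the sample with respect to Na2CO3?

97.49 %

Na2CO3 + 2 HCl → 2 NaCl + H2O + CO2
n(HCl) per titration = 0.02927 × 0.2091 = 6.120 × 10^-3 mol
From the 1:2 ratio, n(Na2CO3) in each aliquot = 1/2 × 6.120 × 10^-3 = 3.060 × 10^-3 mol
n(Na2CO3) in the whole flask = 3.060 × 10^-3 × 100.0/10.00 = 0.03060 mol
mass of Na2CO3 = 0.03060 × 105.99 = 3.243 g
% Na2CO3 = 3.243 / 3.327 × 100 = 97.49 %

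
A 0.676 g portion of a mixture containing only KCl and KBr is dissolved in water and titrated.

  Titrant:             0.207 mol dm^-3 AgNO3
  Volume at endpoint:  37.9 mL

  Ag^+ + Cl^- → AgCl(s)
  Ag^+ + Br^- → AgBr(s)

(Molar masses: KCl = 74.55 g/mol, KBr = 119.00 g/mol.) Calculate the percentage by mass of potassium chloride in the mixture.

n(AgNO3) = 0.0379 × 0.207 = 7.85 × 10^-3 mol
Let x = n(KCl), y = n(KBr).
Titrant: 1x + 1y = 7.85 × 10^-3;  mass: 74.55x + 119.00y = 0.676
Solving, x = 5.80 × 10^-3 mol, y = 2.05 × 10^-3 mol
mass of KCl = 5.80 × 10^-3 × 74.55 = 0.432 g
% KCl = 0.432 / 0.676 × 100 = 63.9 %

63.9 %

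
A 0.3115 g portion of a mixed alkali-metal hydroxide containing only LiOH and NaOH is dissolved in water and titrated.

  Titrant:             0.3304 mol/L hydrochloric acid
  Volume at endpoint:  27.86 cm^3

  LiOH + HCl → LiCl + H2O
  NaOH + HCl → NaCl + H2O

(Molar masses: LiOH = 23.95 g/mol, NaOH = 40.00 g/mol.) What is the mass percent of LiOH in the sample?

27.16 %

n(HCl) = 0.02786 × 0.3304 = 9.205 × 10^-3 mol
Let x = n(LiOH), y = n(NaOH).
Titrant: 1x + 1y = 9.205 × 10^-3;  mass: 23.95x + 40.00y = 0.3115
Solving, x = 3.533 × 10^-3 mol, y = 5.672 × 10^-3 mol
mass of LiOH = 3.533 × 10^-3 × 23.95 = 0.08461 g
% LiOH = 0.08461 / 0.3115 × 100 = 27.16 %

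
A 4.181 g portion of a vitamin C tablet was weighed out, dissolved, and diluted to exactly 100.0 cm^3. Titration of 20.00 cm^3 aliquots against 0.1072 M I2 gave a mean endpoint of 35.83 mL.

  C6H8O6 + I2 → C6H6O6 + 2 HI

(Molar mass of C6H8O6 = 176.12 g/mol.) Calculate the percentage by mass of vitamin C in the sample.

n(I2) per titration = 0.03583 × 0.1072 = 3.841 × 10^-3 mol
n(C6H8O6) in each aliquot = 3.841 × 10^-3 mol (1:1 ratio)
n(C6H8O6) in the whole flask = 3.841 × 10^-3 × 100.0/20.00 = 0.01920 mol
mass of C6H8O6 = 0.01920 × 176.12 = 3.382 g
% C6H8O6 = 3.382 / 4.181 × 100 = 80.90 %

80.90 %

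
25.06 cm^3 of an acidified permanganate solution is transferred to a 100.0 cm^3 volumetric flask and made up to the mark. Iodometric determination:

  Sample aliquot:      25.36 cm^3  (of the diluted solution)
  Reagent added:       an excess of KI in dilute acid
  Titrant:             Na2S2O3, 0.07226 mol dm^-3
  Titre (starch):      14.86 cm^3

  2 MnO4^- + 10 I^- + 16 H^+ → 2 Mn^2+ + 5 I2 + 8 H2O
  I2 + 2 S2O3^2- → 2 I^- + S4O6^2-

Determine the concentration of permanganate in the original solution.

n(S2O3^2-) = 0.01486 × 0.07226 = 1.074 × 10^-3 mol
n(I2) = n(S2O3^2-)/2 = 5.369 × 10^-4 mol
From the 2:5 ratio, n(MnO4^-) in the aliquot = 2/5 × 5.369 × 10^-4 = 2.148 × 10^-4 mol
[MnO4^-]_dilute = 2.148 × 10^-4 / 0.02536 = 0.008468 mol/L
[MnO4^-]_original = 0.008468 × 100.0/25.06 = 0.03379 mol/L

0.03379 mol/L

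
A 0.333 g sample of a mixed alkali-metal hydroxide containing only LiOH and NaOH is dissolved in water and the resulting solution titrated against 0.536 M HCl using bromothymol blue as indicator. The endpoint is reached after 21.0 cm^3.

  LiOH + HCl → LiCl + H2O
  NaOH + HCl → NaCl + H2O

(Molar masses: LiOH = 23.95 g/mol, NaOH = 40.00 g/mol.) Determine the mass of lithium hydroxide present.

0.175 g

n(HCl) = 0.0210 × 0.536 = 0.0113 mol
Let x = n(LiOH), y = n(NaOH).
Titrant: 1x + 1y = 0.0113;  mass: 23.95x + 40.00y = 0.333
Solving, x = 7.30 × 10^-3 mol, y = 3.95 × 10^-3 mol
mass of LiOH = 7.30 × 10^-3 × 23.95 = 0.175 g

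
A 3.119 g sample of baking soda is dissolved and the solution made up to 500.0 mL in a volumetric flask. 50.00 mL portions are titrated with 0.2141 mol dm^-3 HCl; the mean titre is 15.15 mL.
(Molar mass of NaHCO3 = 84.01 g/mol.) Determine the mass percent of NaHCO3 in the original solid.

NaHCO3 + HCl → NaCl + H2O + CO2
n(HCl) per titration = 0.01515 × 0.2141 = 3.244 × 10^-3 mol
n(NaHCO3) in each aliquot = 3.244 × 10^-3 mol (1:1 ratio)
n(NaHCO3) in the whole flask = 3.244 × 10^-3 × 500.0/50.00 = 0.03244 mol
mass of NaHCO3 = 0.03244 × 84.01 = 2.725 g
% NaHCO3 = 2.725 / 3.119 × 100 = 87.37 %

87.37 %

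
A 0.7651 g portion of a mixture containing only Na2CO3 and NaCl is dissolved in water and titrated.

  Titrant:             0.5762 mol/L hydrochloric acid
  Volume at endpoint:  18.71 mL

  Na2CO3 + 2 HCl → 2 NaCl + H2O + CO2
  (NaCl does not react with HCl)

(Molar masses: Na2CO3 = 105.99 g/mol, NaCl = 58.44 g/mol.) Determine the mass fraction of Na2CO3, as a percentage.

74.67 %

n(HCl) = 0.01871 × 0.5762 = 0.01078 mol
Let x = n(Na2CO3), y = n(NaCl).
Titrant: 2x = 0.01078;  mass: 105.99x + 58.44y = 0.7651
Solving, x = 5.390 × 10^-3 mol, y = 3.316 × 10^-3 mol
mass of Na2CO3 = 5.390 × 10^-3 × 105.99 = 0.5713 g
% Na2CO3 = 0.5713 / 0.7651 × 100 = 74.67 %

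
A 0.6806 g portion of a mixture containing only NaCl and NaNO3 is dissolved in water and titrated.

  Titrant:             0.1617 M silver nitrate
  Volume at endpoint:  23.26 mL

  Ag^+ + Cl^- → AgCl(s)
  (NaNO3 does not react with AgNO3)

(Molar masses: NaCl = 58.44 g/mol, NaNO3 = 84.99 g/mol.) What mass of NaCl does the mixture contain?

n(AgNO3) = 0.02326 × 0.1617 = 3.761 × 10^-3 mol
Let x = n(NaCl), y = n(NaNO3).
Titrant: 1x = 3.761 × 10^-3;  mass: 58.44x + 84.99y = 0.6806
Solving, x = 3.761 × 10^-3 mol, y = 5.422 × 10^-3 mol
mass of NaCl = 3.761 × 10^-3 × 58.44 = 0.2198 g

0.2198 g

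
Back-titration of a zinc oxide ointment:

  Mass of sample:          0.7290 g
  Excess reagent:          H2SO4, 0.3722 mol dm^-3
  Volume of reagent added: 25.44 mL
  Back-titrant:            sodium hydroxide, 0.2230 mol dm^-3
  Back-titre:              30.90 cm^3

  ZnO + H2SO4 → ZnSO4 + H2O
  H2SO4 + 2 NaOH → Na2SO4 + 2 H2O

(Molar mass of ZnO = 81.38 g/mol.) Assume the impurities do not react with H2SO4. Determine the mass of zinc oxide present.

n(H2SO4) added = 0.02544 × 0.3722 = 9.469 × 10^-3 mol
n(NaOH) used in back-titration = 0.03090 × 0.2230 = 6.891 × 10^-3 mol
From the 1:2 ratio, n(H2SO4) left over = 1/2 × 6.891 × 10^-3 = 3.445 × 10^-3 mol
n(H2SO4) consumed by analyte = 9.469 × 10^-3 − 3.445 × 10^-3 = 6.023 × 10^-3 mol
n(ZnO) = 6.023 × 10^-3 mol (1:1 ratio)
mass of ZnO = 6.023 × 10^-3 × 81.38 = 0.4902 g

0.4902 g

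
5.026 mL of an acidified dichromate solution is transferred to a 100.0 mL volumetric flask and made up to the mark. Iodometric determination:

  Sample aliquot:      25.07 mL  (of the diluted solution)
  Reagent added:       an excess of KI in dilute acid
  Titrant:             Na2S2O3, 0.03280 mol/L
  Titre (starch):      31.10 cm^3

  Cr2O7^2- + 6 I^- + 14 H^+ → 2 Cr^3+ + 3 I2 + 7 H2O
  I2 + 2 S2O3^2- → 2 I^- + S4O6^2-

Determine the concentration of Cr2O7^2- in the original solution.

n(S2O3^2-) = 0.03110 × 0.03280 = 1.020 × 10^-3 mol
n(I2) = n(S2O3^2-)/2 = 5.100 × 10^-4 mol
From the 1:3 ratio, n(Cr2O7^2-) in the aliquot = 1/3 × 5.100 × 10^-4 = 1.700 × 10^-4 mol
[Cr2O7^2-]_dilute = 1.700 × 10^-4 / 0.02507 = 0.006782 mol/L
[Cr2O7^2-]_original = 0.006782 × 100.0/5.026 = 0.1349 mol/L

0.1349 mol/L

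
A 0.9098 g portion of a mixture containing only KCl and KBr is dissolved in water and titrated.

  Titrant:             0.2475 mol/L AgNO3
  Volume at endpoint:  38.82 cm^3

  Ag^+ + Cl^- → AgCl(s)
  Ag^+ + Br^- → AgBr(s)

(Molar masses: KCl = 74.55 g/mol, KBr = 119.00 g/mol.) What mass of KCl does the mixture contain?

n(AgNO3) = 0.03882 × 0.2475 = 9.608 × 10^-3 mol
Let x = n(KCl), y = n(KBr).
Titrant: 1x + 1y = 9.608 × 10^-3;  mass: 74.55x + 119.00y = 0.9098
Solving, x = 5.254 × 10^-3 mol, y = 4.354 × 10^-3 mol
mass of KCl = 5.254 × 10^-3 × 74.55 = 0.3917 g

0.3917 g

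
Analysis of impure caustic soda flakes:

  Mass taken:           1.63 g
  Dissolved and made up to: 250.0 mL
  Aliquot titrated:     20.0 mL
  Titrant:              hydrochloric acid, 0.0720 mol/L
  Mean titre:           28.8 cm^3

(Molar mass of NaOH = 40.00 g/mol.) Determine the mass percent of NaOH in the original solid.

NaOH + HCl → NaCl + H2O
n(HCl) per titration = 0.0288 × 0.0720 = 2.07 × 10^-3 mol
n(NaOH) in each aliquot = 2.07 × 10^-3 mol (1:1 ratio)
n(NaOH) in the whole flask = 2.07 × 10^-3 × 250.0/20.0 = 0.0259 mol
mass of NaOH = 0.0259 × 40.00 = 1.04 g
% NaOH = 1.04 / 1.63 × 100 = 63.6 %

63.6 %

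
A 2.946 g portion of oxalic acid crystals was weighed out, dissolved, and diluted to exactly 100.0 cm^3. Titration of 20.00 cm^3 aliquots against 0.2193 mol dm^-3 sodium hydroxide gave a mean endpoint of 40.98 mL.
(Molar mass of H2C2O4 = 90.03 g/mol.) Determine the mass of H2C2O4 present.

2.023 g

H2C2O4 + 2 NaOH → Na2C2O4 + 2 H2O
n(NaOH) per titration = 0.04098 × 0.2193 = 8.987 × 10^-3 mol
From the 1:2 ratio, n(H2C2O4) in each aliquot = 1/2 × 8.987 × 10^-3 = 4.493 × 10^-3 mol
n(H2C2O4) in the whole flask = 4.493 × 10^-3 × 100.0/20.00 = 0.02247 mol
mass of H2C2O4 = 0.02247 × 90.03 = 2.023 g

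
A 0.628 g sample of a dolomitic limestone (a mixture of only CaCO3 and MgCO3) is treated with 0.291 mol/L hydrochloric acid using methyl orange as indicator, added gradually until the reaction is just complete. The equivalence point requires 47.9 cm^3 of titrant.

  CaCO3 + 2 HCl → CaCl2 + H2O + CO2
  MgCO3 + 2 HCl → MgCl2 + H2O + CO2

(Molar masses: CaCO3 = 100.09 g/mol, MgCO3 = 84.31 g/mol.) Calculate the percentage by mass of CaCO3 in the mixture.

40.8 %

n(HCl) = 0.0479 × 0.291 = 0.0139 mol
Let x = n(CaCO3), y = n(MgCO3).
Titrant: 2x + 2y = 0.0139;  mass: 100.09x + 84.31y = 0.628
Solving, x = 2.56 × 10^-3 mol, y = 4.41 × 10^-3 mol
mass of CaCO3 = 2.56 × 10^-3 × 100.09 = 0.256 g
% CaCO3 = 0.256 / 0.628 × 100 = 40.8 %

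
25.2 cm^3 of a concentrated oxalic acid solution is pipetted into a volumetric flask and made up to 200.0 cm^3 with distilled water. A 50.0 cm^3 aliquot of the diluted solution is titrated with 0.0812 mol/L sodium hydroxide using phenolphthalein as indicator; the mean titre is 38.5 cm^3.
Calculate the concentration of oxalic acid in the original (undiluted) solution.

H2C2O4 + 2 NaOH → Na2C2O4 + 2 H2O
n(NaOH) = 0.0385 × 0.0812 = 3.13 × 10^-3 mol
From the 1:2 ratio, n(H2C2O4) in the aliquot = 1/2 × 3.13 × 10^-3 = 1.56 × 10^-3 mol
[H2C2O4]_dilute = 1.56 × 10^-3 / 0.0500 = 0.0313 mol/L
Dilution factor = 200.0 / 25.2 = 7.937
[H2C2O4]_stock = 0.0313 × 7.937 = 0.248 mol/L

0.248 mol/L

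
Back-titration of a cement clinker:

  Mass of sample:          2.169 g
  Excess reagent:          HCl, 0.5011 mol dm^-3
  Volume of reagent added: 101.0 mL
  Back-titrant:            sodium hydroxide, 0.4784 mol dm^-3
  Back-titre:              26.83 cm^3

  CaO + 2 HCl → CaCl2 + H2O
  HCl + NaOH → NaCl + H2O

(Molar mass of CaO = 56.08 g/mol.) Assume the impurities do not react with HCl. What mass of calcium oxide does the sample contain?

n(HCl) added = 0.1010 × 0.5011 = 0.05061 mol
n(NaOH) used in back-titration = 0.02683 × 0.4784 = 0.01284 mol
n(HCl) left over = 0.01284 mol (1:1 ratio)
n(HCl) consumed by analyte = 0.05061 − 0.01284 = 0.03778 mol
From the 1:2 ratio, n(CaO) = 1/2 × 0.03778 = 0.01889 mol
mass of CaO = 0.01889 × 56.08 = 1.059 g

1.059 g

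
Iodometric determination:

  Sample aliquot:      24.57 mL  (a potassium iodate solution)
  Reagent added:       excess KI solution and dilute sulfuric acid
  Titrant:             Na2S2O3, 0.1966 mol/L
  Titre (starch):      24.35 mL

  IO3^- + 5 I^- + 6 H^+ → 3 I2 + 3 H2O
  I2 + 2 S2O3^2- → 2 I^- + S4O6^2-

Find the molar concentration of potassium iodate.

n(S2O3^2-) = 0.02435 × 0.1966 = 4.787 × 10^-3 mol
n(I2) = n(S2O3^2-)/2 = 2.394 × 10^-3 mol
From the 1:3 ratio, n(IO3^-) in the aliquot = 1/3 × 2.394 × 10^-3 = 7.979 × 10^-4 mol
[IO3^-] = 7.979 × 10^-4 / 0.02457 = 0.03247 mol/L

0.03247 mol/L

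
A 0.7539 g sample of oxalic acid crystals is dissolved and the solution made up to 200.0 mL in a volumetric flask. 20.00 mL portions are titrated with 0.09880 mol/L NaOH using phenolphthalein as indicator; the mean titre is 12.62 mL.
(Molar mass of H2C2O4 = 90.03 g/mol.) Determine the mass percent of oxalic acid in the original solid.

H2C2O4 + 2 NaOH → Na2C2O4 + 2 H2O
n(NaOH) per titration = 0.01262 × 0.09880 = 1.247 × 10^-3 mol
From the 1:2 ratio, n(H2C2O4) in each aliquot = 1/2 × 1.247 × 10^-3 = 6.234 × 10^-4 mol
n(H2C2O4) in the whole flask = 6.234 × 10^-4 × 200.0/20.00 = 6.234 × 10^-3 mol
mass of H2C2O4 = 6.234 × 10^-3 × 90.03 = 0.5613 g
% H2C2O4 = 0.5613 / 0.7539 × 100 = 74.45 %

74.45 %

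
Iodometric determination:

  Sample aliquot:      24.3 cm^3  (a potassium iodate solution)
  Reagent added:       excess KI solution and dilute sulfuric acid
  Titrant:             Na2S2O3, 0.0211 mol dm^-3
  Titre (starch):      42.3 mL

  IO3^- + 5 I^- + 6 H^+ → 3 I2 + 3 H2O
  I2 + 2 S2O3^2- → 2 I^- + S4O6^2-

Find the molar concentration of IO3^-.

0.00612 mol/L

n(S2O3^2-) = 0.0423 × 0.0211 = 8.93 × 10^-4 mol
n(I2) = n(S2O3^2-)/2 = 4.46 × 10^-4 mol
From the 1:3 ratio, n(IO3^-) in the aliquot = 1/3 × 4.46 × 10^-4 = 1.49 × 10^-4 mol
[IO3^-] = 1.49 × 10^-4 / 0.0243 = 0.00612 mol/L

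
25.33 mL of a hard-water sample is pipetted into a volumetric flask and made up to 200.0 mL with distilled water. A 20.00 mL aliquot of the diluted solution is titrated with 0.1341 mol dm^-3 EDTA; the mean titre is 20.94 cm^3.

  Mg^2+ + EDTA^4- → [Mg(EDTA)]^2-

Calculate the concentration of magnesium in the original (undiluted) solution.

n(EDTA) = 0.02094 × 0.1341 = 2.808 × 10^-3 mol
n(Mg2+) in the aliquot = 2.808 × 10^-3 mol (1:1 ratio)
[Mg2+]_dilute = 2.808 × 10^-3 / 0.02000 = 0.1404 mol/L
Dilution factor = 200.0 / 25.33 = 7.896
[Mg2+]_stock = 0.1404 × 7.896 = 1.109 mol/L

1.109 mol/L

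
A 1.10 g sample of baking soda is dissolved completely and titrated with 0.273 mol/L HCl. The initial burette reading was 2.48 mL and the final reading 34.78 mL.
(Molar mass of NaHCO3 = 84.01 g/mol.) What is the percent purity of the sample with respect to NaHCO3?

NaHCO3 + HCl → NaCl + H2O + CO2
n(HCl) = 0.0323 L × 0.273 mol/L = 8.82 × 10^-3 mol
n(NaHCO3) = 8.82 × 10^-3 mol (1:1 ratio)
mass of NaHCO3 = 8.82 × 10^-3 × 84.01 g/mol = 0.741 g
% NaHCO3 = 0.741 / 1.10 × 100 = 67.3 %

67.3 %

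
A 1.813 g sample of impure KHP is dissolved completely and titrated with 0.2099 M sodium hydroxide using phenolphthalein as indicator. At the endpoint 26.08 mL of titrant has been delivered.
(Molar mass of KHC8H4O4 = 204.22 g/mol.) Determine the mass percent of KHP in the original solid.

KHC8H4O4 + NaOH → KNaC8H4O4 + H2O
n(NaOH) = 0.02608 L × 0.2099 mol/L = 5.474 × 10^-3 mol
n(KHC8H4O4) = 5.474 × 10^-3 mol (1:1 ratio)
mass of KHC8H4O4 = 5.474 × 10^-3 × 204.22 g/mol = 1.118 g
% KHC8H4O4 = 1.118 / 1.813 × 100 = 61.66 %

61.66 %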